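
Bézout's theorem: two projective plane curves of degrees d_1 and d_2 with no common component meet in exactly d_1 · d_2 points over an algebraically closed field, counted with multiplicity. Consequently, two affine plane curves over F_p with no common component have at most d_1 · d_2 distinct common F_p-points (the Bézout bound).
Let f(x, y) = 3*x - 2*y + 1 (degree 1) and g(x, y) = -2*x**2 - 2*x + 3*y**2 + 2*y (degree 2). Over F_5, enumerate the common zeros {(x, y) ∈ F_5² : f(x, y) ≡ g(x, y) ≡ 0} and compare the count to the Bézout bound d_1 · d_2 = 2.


Common zeros: ∅; count = 0; Bézout bound = 2.

deg(f) = 1, deg(g) = 2, so Bézout bound = 2.
Scan x ∈ F_5. For each x, list the y ∈ F_5 with f(x, y) ≡ 0 and those with g(x, y) ≡ 0 (mod 5); the common zeros in that column are the intersection.
  x = 0: f ≡ 0 at y ∈ {3}; g ≡ 0 at y ∈ {0, 1}; common: ∅.
  x = 1: f ≡ 0 at y ∈ {2}; g ≡ 0 at y ∈ ∅; common: ∅.
  x = 2: f ≡ 0 at y ∈ {1}; g ≡ 0 at y ∈ ∅; common: ∅.
  x = 3: f ≡ 0 at y ∈ {0}; g ≡ 0 at y ∈ ∅; common: ∅.
  x = 4: f ≡ 0 at y ∈ {4}; g ≡ 0 at y ∈ {0, 1}; common: ∅.
Collecting: common zeros = ∅, so the count is 0.
Comparison with the Bézout bound: 0 ≤ 2 = deg(f)·deg(g), as expected for curves with no common component (the affine F_5-count falls short of the bound because intersections may lie at infinity, over extension fields, or carry multiplicity).


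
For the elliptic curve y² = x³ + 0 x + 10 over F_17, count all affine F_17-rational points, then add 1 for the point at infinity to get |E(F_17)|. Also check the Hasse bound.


Affine points = {(2, 1), (2, 16), (5, 4), (5, 13), (7, 8), (7, 9), (9, 5), (9, 12), (11, 7), (11, 10), (12, 2), (12, 15), (14, 0), (15, 6), (15, 11), (16, 3), (16, 14)}; affine count = 17; |E(F_17)| = 18.

Discriminant check: Δ ∝ 4a³ + 27b² = 4·0³ + 27·10² = 4·0 + 27·100 ≡ 14 (mod 17). Nonzero ⇒ E is nonsingular.
For each x ∈ F_17, compute rhs = x³ + 0·x + 10 mod 17, then count y ∈ F_17 with y² ≡ rhs.
  x = 0: rhs = 10, matching y values: none (0 points).
  x = 1: rhs = 11, matching y values: none (0 points).
  x = 2: rhs = 1, matching y values: 1, 16 (2 points).
  x = 3: rhs = 3, matching y values: none (0 points).
  x = 4: rhs = 6, matching y values: none (0 points).
  x = 5: rhs = 16, matching y values: 4, 13 (2 points).
  x = 6: rhs = 5, matching y values: none (0 points).
  x = 7: rhs = 13, matching y values: 8, 9 (2 points).
  x = 8: rhs = 12, matching y values: none (0 points).
  x = 9: rhs = 8, matching y values: 5, 12 (2 points).
  x = 10: rhs = 7, matching y values: none (0 points).
  x = 11: rhs = 15, matching y values: 7, 10 (2 points).
  x = 12: rhs = 4, matching y values: 2, 15 (2 points).
  x = 13: rhs = 14, matching y values: none (0 points).
  x = 14: rhs = 0, matching y values: 0 (1 points).
  x = 15: rhs = 2, matching y values: 6, 11 (2 points).
  x = 16: rhs = 9, matching y values: 3, 14 (2 points).
Total affine count: 17.
Full point count |E(F_17)| = 17 + 1 = 18.
Hasse bound: |18 − (17+1)| = |0| = 0 ≤ 2√17 ≈ 8.2462 ✓.


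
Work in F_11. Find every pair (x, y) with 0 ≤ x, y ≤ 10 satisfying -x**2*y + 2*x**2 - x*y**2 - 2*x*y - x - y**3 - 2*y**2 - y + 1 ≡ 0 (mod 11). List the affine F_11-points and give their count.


Affine F_11-points: {(0, 4), (2, 6), (3, 2), (4, 4), (4, 8), (5, 6), (8, 0), (9, 0), (10, 8)}; count = 9.

For each of the 121 pairs (x, y) ∈ F_11², evaluate f(x, y) mod 11. Record the zeros.
  x = 0: [0↦1, 1↦8, 2↦5, 3↦8, 4↦0, 5↦8, 6↦4, 7↦4, 8↦2, 9↦3, 10↦1]  zeros at y ∈ {4}
  x = 1: [0↦2, 1↦5, 2↦7, 3↦2, 4↦6, 5↦2, 6↦6, 7↦1, 8↦3, 9↦6, 10↦4]  zeros at y ∈ ∅
  x = 2: [0↦7, 1↦4, 2↦9, 3↦5, 4↦8, 5↦1, 6↦0, 7↦10, 8↦3, 9↦6, 10↦2]  zeros at y ∈ {6}
  x = 3: [0↦5, 1↦5, 2↦0, 3↦6, 4↦6, 5↦5, 6↦8, 7↦9, 8↦2, 9↦3, 10↦6]  zeros at y ∈ {2}
  x = 4: [0↦7, 1↦8, 2↦2, 3↦5, 4↦0, 5↦3, 6↦8, 7↦9, 8↦0, 9↦8, 10↦5]  zeros at y ∈ {4, 8}
  x = 5: [0↦2, 1↦2, 2↦4, 3↦2, 4↦1, 5↦6, 6↦0, 7↦10, 8↦8, 9↦10, 10↦10]  zeros at y ∈ {6}
  x = 6: [0↦1, 1↦9, 2↦6, 3↦8, 4↦9, 5↦3, 6↦6, 7↦1, 8↦4, 9↦9, 10↦10]  zeros at y ∈ ∅
  x = 7: [0↦4, 1↦7, 2↦8, 3↦1, 4↦2, 5↦5, 6↦4, 7↦4, 8↦10, 9↦5, 10↦5]  zeros at y ∈ ∅
  x = 8: [0↦0, 1↦7, 2↦10, 3↦3, 4↦2, 5↦1, 6↦5, 7↦8, 8↦4, 9↦9, 10↦6]  zeros at y ∈ {0}
  x = 9: [0↦0, 1↦9, 2↦1, 3↦3, 4↦9, 5↦2, 6↦9, 7↦2, 8↦8, 9↦10, 10↦2]  zeros at y ∈ {0}
  x = 10: [0↦4, 1↦2, 2↦3, 3↦1, 4↦1, 5↦8, 6↦5, 7↦8, 8↦0, 9↦8, 10↦4]  zeros at y ∈ {8}
Collecting zeros: affine points = {(0, 4), (2, 6), (3, 2), (4, 4), (4, 8), (5, 6), (8, 0), (9, 0), (10, 8)}.
Total count |C(F_11)_aff| = 9.


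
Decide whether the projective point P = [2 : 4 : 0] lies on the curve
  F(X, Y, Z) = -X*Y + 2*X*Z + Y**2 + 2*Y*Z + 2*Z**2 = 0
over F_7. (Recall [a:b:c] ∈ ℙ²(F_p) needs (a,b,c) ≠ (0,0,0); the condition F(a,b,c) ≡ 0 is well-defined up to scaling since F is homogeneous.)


F(2,4,0) ≡ 1 (mod 7); P is NOT on the curve.

Evaluate F(2, 4, 0) term-by-term (mod 7).
  -X*Y ↦ -1·2·4·1 = -8
  2*X*Z ↦ 2·2·1·0 = 0
  Y**2 ↦ 1·1·16·1 = 16
  2*Y*Z ↦ 2·1·4·0 = 0
  2*Z**2 ↦ 2·1·1·0 = 0
Sum: F(2, 4, 0) = (-8) + (0) + (16) + (0) + (0) = 8.
Reducing mod 7: 8 ≡ 1 (mod 7).
Since F(a, b, c) ≡ 1 ≠ 0 (mod 7), P does NOT lie on the curve.


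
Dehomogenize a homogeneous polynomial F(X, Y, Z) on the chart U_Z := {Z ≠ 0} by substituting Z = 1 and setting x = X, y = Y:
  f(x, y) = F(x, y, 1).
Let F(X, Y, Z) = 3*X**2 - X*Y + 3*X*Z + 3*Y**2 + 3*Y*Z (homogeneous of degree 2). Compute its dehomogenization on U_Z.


f(x, y) = 3*x**2 - x*y + 3*x + 3*y**2 + 3*y

On U_Z we set Z = 1. Each monomial c·X^i·Y^j·Z^k in F becomes c·x^i·y^j·1^k = c·x^i·y^j.
Substituting Z = 1: F(X, Y, 1) = 3*x**2 - x*y + 3*x + 3*y**2 + 3*y.
Note: deg(f) ≤ deg(F) = 2; strict inequality happens when F is divisible by Z (lost terms).


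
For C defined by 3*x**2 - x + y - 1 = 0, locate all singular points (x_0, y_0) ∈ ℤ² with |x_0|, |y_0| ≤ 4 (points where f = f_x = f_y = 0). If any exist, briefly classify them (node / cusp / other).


No singular points in the scanned grid; C is smooth there.

Compute partial derivatives:
  f_x = 6*x - 1.
  f_y = 1.
f_y = 1 is a nonzero constant, so f_y never vanishes: no point (x, y) can satisfy f = f_x = f_y = 0. In particular no (x, y) ∈ {−4, ..., 4}² is singular; the curve is smooth.


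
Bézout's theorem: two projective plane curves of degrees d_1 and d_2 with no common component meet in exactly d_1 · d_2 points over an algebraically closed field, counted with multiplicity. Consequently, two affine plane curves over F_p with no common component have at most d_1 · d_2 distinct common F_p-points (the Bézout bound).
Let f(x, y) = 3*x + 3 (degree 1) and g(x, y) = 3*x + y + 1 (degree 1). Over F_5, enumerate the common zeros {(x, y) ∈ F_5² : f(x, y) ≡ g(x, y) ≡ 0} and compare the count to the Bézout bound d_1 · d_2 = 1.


Common zeros: {(4, 2)}; count = 1; Bézout bound = 1.

deg(f) = 1, deg(g) = 1, so Bézout bound = 1.
Scan x ∈ F_5. For each x, list the y ∈ F_5 with f(x, y) ≡ 0 and those with g(x, y) ≡ 0 (mod 5); the common zeros in that column are the intersection.
  x = 0: f ≡ 0 at y ∈ ∅; g ≡ 0 at y ∈ {4}; common: ∅.
  x = 1: f ≡ 0 at y ∈ ∅; g ≡ 0 at y ∈ {1}; common: ∅.
  x = 2: f ≡ 0 at y ∈ ∅; g ≡ 0 at y ∈ {3}; common: ∅.
  x = 3: f ≡ 0 at y ∈ ∅; g ≡ 0 at y ∈ {0}; common: ∅.
  x = 4: f ≡ 0 at y ∈ {0, 1, 2, 3, 4}; g ≡ 0 at y ∈ {2}; common: {2}.
Collecting: common zeros = {(4, 2)}, so the count is 1.
Comparison with the Bézout bound: 1 ≤ 1 = deg(f)·deg(g), as expected for curves with no common component (the bound is attained).


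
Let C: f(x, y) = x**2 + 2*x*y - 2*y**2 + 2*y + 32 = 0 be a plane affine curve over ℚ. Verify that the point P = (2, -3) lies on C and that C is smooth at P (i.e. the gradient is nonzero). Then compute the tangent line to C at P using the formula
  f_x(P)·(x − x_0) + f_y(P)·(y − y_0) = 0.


Tangent line at P: -2*x + 18*y + 58 = 0.

Step 1: f(2, -3) = 0, so P lies on C.
Step 2: partial derivatives
  f_x(x, y) = 2*x + 2*y, f_y(x, y) = 2*x - 4*y + 2.
  f_x(P) = -2, f_y(P) = 18 (gradient nonzero, so P is smooth).
Step 3: tangent line at P: -2·(x − 2) + 18·(y − -3) = 0.
Expanding: -2*x + 18*y + 58 = 0.


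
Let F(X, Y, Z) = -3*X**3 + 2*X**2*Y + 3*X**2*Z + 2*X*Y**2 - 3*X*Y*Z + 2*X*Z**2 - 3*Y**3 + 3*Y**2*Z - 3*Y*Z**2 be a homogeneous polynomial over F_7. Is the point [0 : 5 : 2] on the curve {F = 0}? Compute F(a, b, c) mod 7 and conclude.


F(0,5,2) ≡ 2 (mod 7); P is NOT on the curve.

Evaluate F(0, 5, 2) term-by-term (mod 7).
  -3*X**3 ↦ -3·0·1·1 = 0
  2*X**2*Y ↦ 2·0·5·1 = 0
  3*X**2*Z ↦ 3·0·1·2 = 0
  2*X*Y**2 ↦ 2·0·25·1 = 0
  -3*X*Y*Z ↦ -3·0·5·2 = 0
  2*X*Z**2 ↦ 2·0·1·4 = 0
  -3*Y**3 ↦ -3·1·125·1 = -375
  3*Y**2*Z ↦ 3·1·25·2 = 150
  -3*Y*Z**2 ↦ -3·1·5·4 = -60
Sum: F(0, 5, 2) = (0) + (0) + (0) + (0) + (0) + (0) + (-375) + (150) + (-60) = -285.
Reducing mod 7: -285 ≡ 2 (mod 7).
Since F(a, b, c) ≡ 2 ≠ 0 (mod 7), P does NOT lie on the curve.


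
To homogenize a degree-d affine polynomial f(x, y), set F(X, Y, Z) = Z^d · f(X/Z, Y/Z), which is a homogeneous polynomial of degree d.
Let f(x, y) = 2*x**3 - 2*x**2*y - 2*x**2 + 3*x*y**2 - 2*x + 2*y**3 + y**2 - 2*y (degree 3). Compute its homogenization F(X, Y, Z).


F(X, Y, Z) = 2*X**3 - 2*X**2*Y - 2*X**2*Z + 3*X*Y**2 - 2*X*Z**2 + 2*Y**3 + Y**2*Z - 2*Y*Z**2

deg(f) = 3.
Substitute x = X/Z, y = Y/Z into f, then multiply by Z^3.
  monomial 2·x^3·y^0 ↦ 2·X^3·Y^0·Z^0.
  monomial -2·x^2·y^1 ↦ -2·X^2·Y^1·Z^0.
  monomial -2·x^2·y^0 ↦ -2·X^2·Y^0·Z^1.
  monomial 3·x^1·y^2 ↦ 3·X^1·Y^2·Z^0.
  monomial -2·x^1·y^0 ↦ -2·X^1·Y^0·Z^2.
  monomial 2·x^0·y^3 ↦ 2·X^0·Y^3·Z^0.
  monomial 1·x^0·y^2 ↦ 1·X^0·Y^2·Z^1.
  monomial -2·x^0·y^1 ↦ -2·X^0·Y^1·Z^2.
Collecting: F(X, Y, Z) = 2*X**3 - 2*X**2*Y - 2*X**2*Z + 3*X*Y**2 - 2*X*Z**2 + 2*Y**3 + Y**2*Z - 2*Y*Z**2.


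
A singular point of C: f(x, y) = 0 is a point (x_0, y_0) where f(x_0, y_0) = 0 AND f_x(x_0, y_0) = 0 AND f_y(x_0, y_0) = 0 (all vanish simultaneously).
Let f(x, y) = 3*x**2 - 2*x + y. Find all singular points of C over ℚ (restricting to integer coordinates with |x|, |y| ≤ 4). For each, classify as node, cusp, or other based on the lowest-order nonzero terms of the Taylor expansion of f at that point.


No singular points in the scanned grid; C is smooth there.

Compute partial derivatives:
  f_x = 6*x - 2.
  f_y = 1.
f_y = 1 is a nonzero constant, so f_y never vanishes: no point (x, y) can satisfy f = f_x = f_y = 0. In particular no (x, y) ∈ {−4, ..., 4}² is singular; the curve is smooth.


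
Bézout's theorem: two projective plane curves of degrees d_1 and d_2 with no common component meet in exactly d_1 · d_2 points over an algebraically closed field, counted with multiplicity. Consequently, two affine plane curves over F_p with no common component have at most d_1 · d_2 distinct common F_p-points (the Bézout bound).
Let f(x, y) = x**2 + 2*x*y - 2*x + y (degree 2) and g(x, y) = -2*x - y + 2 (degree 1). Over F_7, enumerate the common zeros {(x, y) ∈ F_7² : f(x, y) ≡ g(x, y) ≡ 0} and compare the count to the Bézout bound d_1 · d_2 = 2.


Common zeros: ∅; count = 0; Bézout bound = 2.

deg(f) = 2, deg(g) = 1, so Bézout bound = 2.
Scan x ∈ F_7. For each x, list the y ∈ F_7 with f(x, y) ≡ 0 and those with g(x, y) ≡ 0 (mod 7); the common zeros in that column are the intersection.
  x = 0: f ≡ 0 at y ∈ {0}; g ≡ 0 at y ∈ {2}; common: ∅.
  x = 1: f ≡ 0 at y ∈ {5}; g ≡ 0 at y ∈ {0}; common: ∅.
  x = 2: f ≡ 0 at y ∈ {0}; g ≡ 0 at y ∈ {5}; common: ∅.
  x = 3: f ≡ 0 at y ∈ ∅; g ≡ 0 at y ∈ {3}; common: ∅.
  x = 4: f ≡ 0 at y ∈ {3}; g ≡ 0 at y ∈ {1}; common: ∅.
  x = 5: f ≡ 0 at y ∈ {5}; g ≡ 0 at y ∈ {6}; common: ∅.
  x = 6: f ≡ 0 at y ∈ {3}; g ≡ 0 at y ∈ {4}; common: ∅.
Collecting: common zeros = ∅, so the count is 0.
Comparison with the Bézout bound: 0 ≤ 2 = deg(f)·deg(g), as expected for curves with no common component (the affine F_7-count falls short of the bound because intersections may lie at infinity, over extension fields, or carry multiplicity).


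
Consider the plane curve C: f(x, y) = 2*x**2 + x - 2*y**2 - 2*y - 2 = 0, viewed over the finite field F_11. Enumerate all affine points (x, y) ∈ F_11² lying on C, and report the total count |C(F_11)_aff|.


Affine F_11-points: {(1, 2), (1, 8), (4, 2), (4, 8), (7, 1), (7, 9), (8, 3), (8, 7), (9, 1), (9, 9)}; count = 10.

For each of the 121 pairs (x, y) ∈ F_11², evaluate f(x, y) mod 11. Record the zeros.
  x = 0: [0↦9, 1↦5, 2↦8, 3↦7, 4↦2, 5↦4, 6↦2, 7↦7, 8↦8, 9↦5, 10↦9]  zeros at y ∈ ∅
  x = 1: [0↦1, 1↦8, 2↦0, 3↦10, 4↦5, 5↦7, 6↦5, 7↦10, 8↦0, 9↦8, 10↦1]  zeros at y ∈ {2, 8}
  x = 2: [0↦8, 1↦4, 2↦7, 3↦6, 4↦1, 5↦3, 6↦1, 7↦6, 8↦7, 9↦4, 10↦8]  zeros at y ∈ ∅
  x = 3: [0↦8, 1↦4, 2↦7, 3↦6, 4↦1, 5↦3, 6↦1, 7↦6, 8↦7, 9↦4, 10↦8]  zeros at y ∈ ∅
  x = 4: [0↦1, 1↦8, 2↦0, 3↦10, 4↦5, 5↦7, 6↦5, 7↦10, 8↦0, 9↦8, 10↦1]  zeros at y ∈ {2, 8}
  x = 5: [0↦9, 1↦5, 2↦8, 3↦7, 4↦2, 5↦4, 6↦2, 7↦7, 8↦8, 9↦5, 10↦9]  zeros at y ∈ ∅
  x = 6: [0↦10, 1↦6, 2↦9, 3↦8, 4↦3, 5↦5, 6↦3, 7↦8, 8↦9, 9↦6, 10↦10]  zeros at y ∈ ∅
  x = 7: [0↦4, 1↦0, 2↦3, 3↦2, 4↦8, 5↦10, 6↦8, 7↦2, 8↦3, 9↦0, 10↦4]  zeros at y ∈ {1, 9}
  x = 8: [0↦2, 1↦9, 2↦1, 3↦0, 4↦6, 5↦8, 6↦6, 7↦0, 8↦1, 9↦9, 10↦2]  zeros at y ∈ {3, 7}
  x = 9: [0↦4, 1↦0, 2↦3, 3↦2, 4↦8, 5↦10, 6↦8, 7↦2, 8↦3, 9↦0, 10↦4]  zeros at y ∈ {1, 9}
  x = 10: [0↦10, 1↦6, 2↦9, 3↦8, 4↦3, 5↦5, 6↦3, 7↦8, 8↦9, 9↦6, 10↦10]  zeros at y ∈ ∅
Collecting zeros: affine points = {(1, 2), (1, 8), (4, 2), (4, 8), (7, 1), (7, 9), (8, 3), (8, 7), (9, 1), (9, 9)}.
Total count |C(F_11)_aff| = 10.


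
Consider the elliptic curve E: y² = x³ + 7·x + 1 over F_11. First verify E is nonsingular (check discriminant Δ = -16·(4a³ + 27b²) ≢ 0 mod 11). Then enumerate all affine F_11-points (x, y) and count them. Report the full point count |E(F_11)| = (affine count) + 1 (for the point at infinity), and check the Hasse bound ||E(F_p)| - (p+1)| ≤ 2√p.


Affine points = {(0, 1), (0, 10), (1, 3), (1, 8), (2, 1), (2, 10), (3, 4), (3, 7), (4, 4), (4, 7), (9, 1), (9, 10), (10, 2), (10, 9)}; affine count = 14; |E(F_11)| = 15.

Discriminant check: Δ ∝ 4a³ + 27b² = 4·7³ + 27·1² = 4·343 + 27·1 ≡ 2 (mod 11). Nonzero ⇒ E is nonsingular.
For each x ∈ F_11, compute rhs = x³ + 7·x + 1 mod 11, then count y ∈ F_11 with y² ≡ rhs.
  x = 0: rhs = 1, matching y values: 1, 10 (2 points).
  x = 1: rhs = 9, matching y values: 3, 8 (2 points).
  x = 2: rhs = 1, matching y values: 1, 10 (2 points).
  x = 3: rhs = 5, matching y values: 4, 7 (2 points).
  x = 4: rhs = 5, matching y values: 4, 7 (2 points).
  x = 5: rhs = 7, matching y values: none (0 points).
  x = 6: rhs = 6, matching y values: none (0 points).
  x = 7: rhs = 8, matching y values: none (0 points).
  x = 8: rhs = 8, matching y values: none (0 points).
  x = 9: rhs = 1, matching y values: 1, 10 (2 points).
  x = 10: rhs = 4, matching y values: 2, 9 (2 points).
Total affine count: 14.
Full point count |E(F_11)| = 14 + 1 = 15.
Hasse bound: |15 − (11+1)| = |3| = 3 ≤ 2√11 ≈ 6.6332 ✓.


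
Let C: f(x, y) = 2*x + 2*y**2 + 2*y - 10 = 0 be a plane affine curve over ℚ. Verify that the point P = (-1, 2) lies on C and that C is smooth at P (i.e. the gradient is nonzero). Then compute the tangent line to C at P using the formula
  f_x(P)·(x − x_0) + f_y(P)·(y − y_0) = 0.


Tangent line at P: 2*x + 10*y - 18 = 0.

Step 1: f(-1, 2) = 0, so P lies on C.
Step 2: partial derivatives
  f_x(x, y) = 2, f_y(x, y) = 4*y + 2.
  f_x(P) = 2, f_y(P) = 10 (gradient nonzero, so P is smooth).
Step 3: tangent line at P: 2·(x − -1) + 10·(y − 2) = 0.
Expanding: 2*x + 10*y - 18 = 0.


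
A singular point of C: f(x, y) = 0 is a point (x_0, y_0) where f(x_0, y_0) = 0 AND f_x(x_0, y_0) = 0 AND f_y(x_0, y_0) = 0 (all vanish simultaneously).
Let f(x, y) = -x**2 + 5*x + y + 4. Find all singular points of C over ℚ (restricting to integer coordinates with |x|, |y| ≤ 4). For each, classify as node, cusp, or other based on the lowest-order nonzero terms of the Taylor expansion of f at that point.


No singular points in the scanned grid; C is smooth there.

Compute partial derivatives:
  f_x = 5 - 2*x.
  f_y = 1.
f_y = 1 is a nonzero constant, so f_y never vanishes: no point (x, y) can satisfy f = f_x = f_y = 0. In particular no (x, y) ∈ {−4, ..., 4}² is singular; the curve is smooth.


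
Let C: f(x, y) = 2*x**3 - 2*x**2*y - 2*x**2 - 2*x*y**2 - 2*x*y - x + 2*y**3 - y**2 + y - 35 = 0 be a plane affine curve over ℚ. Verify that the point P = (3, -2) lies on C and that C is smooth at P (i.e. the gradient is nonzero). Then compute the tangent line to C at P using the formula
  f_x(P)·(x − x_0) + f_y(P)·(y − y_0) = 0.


Tangent line at P: 61*x + 29*y - 125 = 0.

Step 1: f(3, -2) = 0, so P lies on C.
Step 2: partial derivatives
  f_x(x, y) = 6*x**2 - 4*x*y - 4*x - 2*y**2 - 2*y - 1, f_y(x, y) = -2*x**2 - 4*x*y - 2*x + 6*y**2 - 2*y + 1.
  f_x(P) = 61, f_y(P) = 29 (gradient nonzero, so P is smooth).
Step 3: tangent line at P: 61·(x − 3) + 29·(y − -2) = 0.
Expanding: 61*x + 29*y - 125 = 0.


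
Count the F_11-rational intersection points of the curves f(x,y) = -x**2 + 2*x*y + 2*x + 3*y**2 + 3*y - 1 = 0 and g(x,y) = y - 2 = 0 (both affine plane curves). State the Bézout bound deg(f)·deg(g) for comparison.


Common zeros: {(1, 2), (5, 2)}; count = 2; Bézout bound = 2.

deg(f) = 2, deg(g) = 1, so Bézout bound = 2.
Scan x ∈ F_11. For each x, list the y ∈ F_11 with f(x, y) ≡ 0 and those with g(x, y) ≡ 0 (mod 11); the common zeros in that column are the intersection.
  x = 0: f ≡ 0 at y ∈ ∅; g ≡ 0 at y ∈ {2}; common: ∅.
  x = 1: f ≡ 0 at y ∈ {0, 2}; g ≡ 0 at y ∈ {2}; common: {2}.
  x = 2: f ≡ 0 at y ∈ ∅; g ≡ 0 at y ∈ {2}; common: ∅.
  x = 3: f ≡ 0 at y ∈ ∅; g ≡ 0 at y ∈ {2}; common: ∅.
  x = 4: f ≡ 0 at y ∈ {5, 6}; g ≡ 0 at y ∈ {2}; common: ∅.
  x = 5: f ≡ 0 at y ∈ {1, 2}; g ≡ 0 at y ∈ {2}; common: {2}.
  x = 6: f ≡ 0 at y ∈ ∅; g ≡ 0 at y ∈ {2}; common: ∅.
  x = 7: f ≡ 0 at y ∈ ∅; g ≡ 0 at y ∈ {2}; common: ∅.
  x = 8: f ≡ 0 at y ∈ {5, 7}; g ≡ 0 at y ∈ {2}; common: ∅.
  x = 9: f ≡ 0 at y ∈ ∅; g ≡ 0 at y ∈ {2}; common: ∅.
  x = 10: f ≡ 0 at y ∈ {1, 6}; g ≡ 0 at y ∈ {2}; common: ∅.
Collecting: common zeros = {(1, 2), (5, 2)}, so the count is 2.
Comparison with the Bézout bound: 2 ≤ 2 = deg(f)·deg(g), as expected for curves with no common component (the bound is attained).


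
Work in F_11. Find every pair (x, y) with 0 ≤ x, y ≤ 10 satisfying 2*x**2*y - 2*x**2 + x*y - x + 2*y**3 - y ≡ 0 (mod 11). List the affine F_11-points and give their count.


Affine F_11-points: {(0, 0), (2, 4), (2, 9), (3, 4), (3, 9), (5, 0), (6, 8), (7, 7), (9, 7), (10, 8)}; count = 10.

For each of the 121 pairs (x, y) ∈ F_11², evaluate f(x, y) mod 11. Record the zeros.
  x = 0: [0↦0, 1↦1, 2↦3, 3↦7, 4↦3, 5↦3, 6↦8, 7↦8, 8↦4, 9↦8, 10↦10]  zeros at y ∈ {0}
  x = 1: [0↦8, 1↦1, 2↦6, 3↦2, 4↦1, 5↦4, 6↦1, 7↦4, 8↦3, 9↦10, 10↦4]  zeros at y ∈ ∅
  x = 2: [0↦1, 1↦1, 2↦2, 3↦5, 4↦0, 5↦10, 6↦3, 7↦2, 8↦8, 9↦0, 10↦1]  zeros at y ∈ {4, 9}
  x = 3: [0↦1, 1↦1, 2↦2, 3↦5, 4↦0, 5↦10, 6↦3, 7↦2, 8↦8, 9↦0, 10↦1]  zeros at y ∈ {4, 9}
  x = 4: [0↦8, 1↦1, 2↦6, 3↦2, 4↦1, 5↦4, 6↦1, 7↦4, 8↦3, 9↦10, 10↦4]  zeros at y ∈ ∅
  x = 5: [0↦0, 1↦1, 2↦3, 3↦7, 4↦3, 5↦3, 6↦8, 7↦8, 8↦4, 9↦8, 10↦10]  zeros at y ∈ {0}
  x = 6: [0↦10, 1↦1, 2↦4, 3↦9, 4↦6, 5↦7, 6↦2, 7↦3, 8↦0, 9↦5, 10↦8]  zeros at y ∈ {8}
  x = 7: [0↦5, 1↦1, 2↦9, 3↦8, 4↦10, 5↦5, 6↦5, 7↦0, 8↦2, 9↦1, 10↦9]  zeros at y ∈ {7}
  x = 8: [0↦7, 1↦1, 2↦7, 3↦4, 4↦4, 5↦8, 6↦6, 7↦10, 8↦10, 9↦7, 10↦2]  zeros at y ∈ ∅
  x = 9: [0↦5, 1↦1, 2↦9, 3↦8, 4↦10, 5↦5, 6↦5, 7↦0, 8↦2, 9↦1, 10↦9]  zeros at y ∈ {7}
  x = 10: [0↦10, 1↦1, 2↦4, 3↦9, 4↦6, 5↦7, 6↦2, 7↦3, 8↦0, 9↦5, 10↦8]  zeros at y ∈ {8}
Collecting zeros: affine points = {(0, 0), (2, 4), (2, 9), (3, 4), (3, 9), (5, 0), (6, 8), (7, 7), (9, 7), (10, 8)}.
Total count |C(F_11)_aff| = 10.


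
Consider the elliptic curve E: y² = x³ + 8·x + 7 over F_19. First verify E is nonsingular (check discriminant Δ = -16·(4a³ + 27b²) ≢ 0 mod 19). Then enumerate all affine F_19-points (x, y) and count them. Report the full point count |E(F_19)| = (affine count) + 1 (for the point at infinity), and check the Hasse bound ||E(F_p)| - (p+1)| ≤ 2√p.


Affine points = {(0, 8), (0, 11), (1, 4), (1, 15), (3, 1), (3, 18), (5, 1), (5, 18), (6, 9), (6, 10), (7, 8), (7, 11), (10, 2), (10, 17), (11, 1), (11, 18), (12, 8), (12, 11), (13, 3), (13, 16), (15, 5), (15, 14), (18, 6), (18, 13)}; affine count = 24; |E(F_19)| = 25.

Discriminant check: Δ ∝ 4a³ + 27b² = 4·8³ + 27·7² = 4·512 + 27·49 ≡ 8 (mod 19). Nonzero ⇒ E is nonsingular.
For each x ∈ F_19, compute rhs = x³ + 8·x + 7 mod 19, then count y ∈ F_19 with y² ≡ rhs.
  x = 0: rhs = 7, matching y values: 8, 11 (2 points).
  x = 1: rhs = 16, matching y values: 4, 15 (2 points).
  x = 2: rhs = 12, matching y values: none (0 points).
  x = 3: rhs = 1, matching y values: 1, 18 (2 points).
  x = 4: rhs = 8, matching y values: none (0 points).
  x = 5: rhs = 1, matching y values: 1, 18 (2 points).
  x = 6: rhs = 5, matching y values: 9, 10 (2 points).
  x = 7: rhs = 7, matching y values: 8, 11 (2 points).
  x = 8: rhs = 13, matching y values: none (0 points).
  x = 9: rhs = 10, matching y values: none (0 points).
  x = 10: rhs = 4, matching y values: 2, 17 (2 points).
  x = 11: rhs = 1, matching y values: 1, 18 (2 points).
  x = 12: rhs = 7, matching y values: 8, 11 (2 points).
  x = 13: rhs = 9, matching y values: 3, 16 (2 points).
  x = 14: rhs = 13, matching y values: none (0 points).
  x = 15: rhs = 6, matching y values: 5, 14 (2 points).
  x = 16: rhs = 13, matching y values: none (0 points).
  x = 17: rhs = 2, matching y values: none (0 points).
  x = 18: rhs = 17, matching y values: 6, 13 (2 points).
Total affine count: 24.
Full point count |E(F_19)| = 24 + 1 = 25.
Hasse bound: |25 − (19+1)| = |5| = 5 ≤ 2√19 ≈ 8.7178 ✓.


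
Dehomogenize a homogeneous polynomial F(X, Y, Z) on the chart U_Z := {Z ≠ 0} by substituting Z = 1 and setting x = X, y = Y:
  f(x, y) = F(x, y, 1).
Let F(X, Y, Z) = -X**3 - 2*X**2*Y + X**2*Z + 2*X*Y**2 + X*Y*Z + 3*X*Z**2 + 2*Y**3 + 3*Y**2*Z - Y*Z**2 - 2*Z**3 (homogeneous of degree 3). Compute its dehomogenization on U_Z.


f(x, y) = -x**3 - 2*x**2*y + x**2 + 2*x*y**2 + x*y + 3*x + 2*y**3 + 3*y**2 - y - 2

On U_Z we set Z = 1. Each monomial c·X^i·Y^j·Z^k in F becomes c·x^i·y^j·1^k = c·x^i·y^j.
Substituting Z = 1: F(X, Y, 1) = -x**3 - 2*x**2*y + x**2 + 2*x*y**2 + x*y + 3*x + 2*y**3 + 3*y**2 - y - 2.
Note: deg(f) ≤ deg(F) = 3; strict inequality happens when F is divisible by Z (lost terms).


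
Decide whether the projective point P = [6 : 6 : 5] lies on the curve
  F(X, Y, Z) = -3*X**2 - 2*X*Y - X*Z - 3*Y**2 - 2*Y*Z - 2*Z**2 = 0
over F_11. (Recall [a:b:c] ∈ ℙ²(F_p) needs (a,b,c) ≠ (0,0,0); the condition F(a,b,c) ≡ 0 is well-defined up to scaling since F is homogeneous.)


F(6,6,5) ≡ 1 (mod 11); P is NOT on the curve.

Evaluate F(6, 6, 5) term-by-term (mod 11).
  -3*X**2 ↦ -3·36·1·1 = -108
  -2*X*Y ↦ -2·6·6·1 = -72
  -X*Z ↦ -1·6·1·5 = -30
  -3*Y**2 ↦ -3·1·36·1 = -108
  -2*Y*Z ↦ -2·1·6·5 = -60
  -2*Z**2 ↦ -2·1·1·25 = -50
Sum: F(6, 6, 5) = (-108) + (-72) + (-30) + (-108) + (-60) + (-50) = -428.
Reducing mod 11: -428 ≡ 1 (mod 11).
Since F(a, b, c) ≡ 1 ≠ 0 (mod 11), P does NOT lie on the curve.


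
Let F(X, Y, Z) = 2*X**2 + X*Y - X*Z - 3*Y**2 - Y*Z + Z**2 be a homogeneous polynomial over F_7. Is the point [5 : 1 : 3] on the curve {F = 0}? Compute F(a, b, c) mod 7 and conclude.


F(5,1,3) ≡ 1 (mod 7); P is NOT on the curve.

Evaluate F(5, 1, 3) term-by-term (mod 7).
  2*X**2 ↦ 2·25·1·1 = 50
  X*Y ↦ 1·5·1·1 = 5
  -X*Z ↦ -1·5·1·3 = -15
  -3*Y**2 ↦ -3·1·1·1 = -3
  -Y*Z ↦ -1·1·1·3 = -3
  Z**2 ↦ 1·1·1·9 = 9
Sum: F(5, 1, 3) = (50) + (5) + (-15) + (-3) + (-3) + (9) = 43.
Reducing mod 7: 43 ≡ 1 (mod 7).
Since F(a, b, c) ≡ 1 ≠ 0 (mod 7), P does NOT lie on the curve.


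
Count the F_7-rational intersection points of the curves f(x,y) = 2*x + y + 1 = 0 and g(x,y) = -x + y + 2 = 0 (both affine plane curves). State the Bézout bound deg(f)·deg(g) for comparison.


Common zeros: {(5, 3)}; count = 1; Bézout bound = 1.

deg(f) = 1, deg(g) = 1, so Bézout bound = 1.
Scan x ∈ F_7. For each x, list the y ∈ F_7 with f(x, y) ≡ 0 and those with g(x, y) ≡ 0 (mod 7); the common zeros in that column are the intersection.
  x = 0: f ≡ 0 at y ∈ {6}; g ≡ 0 at y ∈ {5}; common: ∅.
  x = 1: f ≡ 0 at y ∈ {4}; g ≡ 0 at y ∈ {6}; common: ∅.
  x = 2: f ≡ 0 at y ∈ {2}; g ≡ 0 at y ∈ {0}; common: ∅.
  x = 3: f ≡ 0 at y ∈ {0}; g ≡ 0 at y ∈ {1}; common: ∅.
  x = 4: f ≡ 0 at y ∈ {5}; g ≡ 0 at y ∈ {2}; common: ∅.
  x = 5: f ≡ 0 at y ∈ {3}; g ≡ 0 at y ∈ {3}; common: {3}.
  x = 6: f ≡ 0 at y ∈ {1}; g ≡ 0 at y ∈ {4}; common: ∅.
Collecting: common zeros = {(5, 3)}, so the count is 1.
Comparison with the Bézout bound: 1 ≤ 1 = deg(f)·deg(g), as expected for curves with no common component (the bound is attained).


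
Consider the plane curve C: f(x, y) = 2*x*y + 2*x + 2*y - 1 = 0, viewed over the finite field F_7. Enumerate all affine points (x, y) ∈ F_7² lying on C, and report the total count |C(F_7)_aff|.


Affine F_7-points: {(0, 4), (1, 5), (2, 3), (3, 2), (4, 0), (5, 1)}; count = 6.

For each of the 49 pairs (x, y) ∈ F_7², evaluate f(x, y) mod 7. Record the zeros.
  x = 0: [0↦6, 1↦1, 2↦3, 3↦5, 4↦0, 5↦2, 6↦4]  zeros at y ∈ {4}
  x = 1: [0↦1, 1↦5, 2↦2, 3↦6, 4↦3, 5↦0, 6↦4]  zeros at y ∈ {5}
  x = 2: [0↦3, 1↦2, 2↦1, 3↦0, 4↦6, 5↦5, 6↦4]  zeros at y ∈ {3}
  x = 3: [0↦5, 1↦6, 2↦0, 3↦1, 4↦2, 5↦3, 6↦4]  zeros at y ∈ {2}
  x = 4: [0↦0, 1↦3, 2↦6, 3↦2, 4↦5, 5↦1, 6↦4]  zeros at y ∈ {0}
  x = 5: [0↦2, 1↦0, 2↦5, 3↦3, 4↦1, 5↦6, 6↦4]  zeros at y ∈ {1}
  x = 6: [0↦4, 1↦4, 2↦4, 3↦4, 4↦4, 5↦4, 6↦4]  zeros at y ∈ ∅
Collecting zeros: affine points = {(0, 4), (1, 5), (2, 3), (3, 2), (4, 0), (5, 1)}.
Total count |C(F_7)_aff| = 6.


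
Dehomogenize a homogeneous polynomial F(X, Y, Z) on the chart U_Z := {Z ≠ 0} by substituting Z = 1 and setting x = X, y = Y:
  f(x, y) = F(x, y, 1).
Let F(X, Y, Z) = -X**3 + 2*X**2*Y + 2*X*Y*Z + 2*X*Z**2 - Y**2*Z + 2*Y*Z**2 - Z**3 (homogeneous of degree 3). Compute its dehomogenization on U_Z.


f(x, y) = -x**3 + 2*x**2*y + 2*x*y + 2*x - y**2 + 2*y - 1

On U_Z we set Z = 1. Each monomial c·X^i·Y^j·Z^k in F becomes c·x^i·y^j·1^k = c·x^i·y^j.
Substituting Z = 1: F(X, Y, 1) = -x**3 + 2*x**2*y + 2*x*y + 2*x - y**2 + 2*y - 1.
Note: deg(f) ≤ deg(F) = 3; strict inequality happens when F is divisible by Z (lost terms).


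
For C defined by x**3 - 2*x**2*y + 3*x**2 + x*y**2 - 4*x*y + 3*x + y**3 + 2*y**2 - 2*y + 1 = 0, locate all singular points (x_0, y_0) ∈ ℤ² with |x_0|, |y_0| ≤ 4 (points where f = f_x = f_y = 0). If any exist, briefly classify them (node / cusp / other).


Singular points: {(-1, 0)}; classification: cusp.

Compute partial derivatives:
  f_x = 3*x**2 - 4*x*y + 6*x + y**2 - 4*y + 3.
  f_y = -2*x**2 + 2*x*y - 4*x + 3*y**2 + 4*y - 2.
Scan x_0 ∈ {−4, ..., 4}. For each x_0, f_y(x_0, y) is a polynomial in y; find its integer roots y ∈ {−4, ..., 4}, then test f_x and f at those candidates.
  x = -4: f_y(-4, y) = 3*y**2 - 4*y - 18; no integer root y with |y| ≤ 4.
  x = -3: f_y(-3, y) = 3*y**2 - 2*y - 8; vanishes at y ∈ {2}. (-3, 2): f_x = 32 ≠ 0.
  x = -2: f_y(-2, y) = 3*y**2 - 2; no integer root y with |y| ≤ 4.
  x = -1: f_y(-1, y) = 3*y**2 + 2*y; vanishes at y ∈ {0}. (-1, 0): f_x = 0, f = 0 — SINGULAR.
  x = 0: f_y(0, y) = 3*y**2 + 4*y - 2; no integer root y with |y| ≤ 4.
  x = 1: f_y(1, y) = 3*y**2 + 6*y - 8; no integer root y with |y| ≤ 4.
  x = 2: f_y(2, y) = 3*y**2 + 8*y - 18; no integer root y with |y| ≤ 4.
  x = 3: f_y(3, y) = 3*y**2 + 10*y - 32; vanishes at y ∈ {2}. (3, 2): f_x = 20 ≠ 0.
  x = 4: f_y(4, y) = 3*y**2 + 12*y - 50; no integer root y with |y| ≤ 4.
Only singular point on the grid: (-1, 0).
Classify: substitute x = -1 + u, y = 0 + v and expand: f = u**3 - 2*u**2*v + u*v**2 + v**3 + v**2.
No constant or linear terms (consistent with a singular point). Quadratic part: v**2. Cubic part: u**3 - 2*u**2*v + u*v**2 + v**3.
The quadratic part v**2 is a perfect square, so there is a single (double) tangent line v = 0, i.e. y = 0. Restricting the cubic part to that line (v = 0) leaves u**3 ≠ 0, so f is not divisible by v and the branch is v² ≈ -u**3 to lowest order — this is a cusp.
Classification: cusp.


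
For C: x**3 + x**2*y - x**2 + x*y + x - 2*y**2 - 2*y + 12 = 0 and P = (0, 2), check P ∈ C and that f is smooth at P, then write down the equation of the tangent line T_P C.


Tangent line at P: 3*x - 10*y + 20 = 0.

Step 1: f(0, 2) = 0, so P lies on C.
Step 2: partial derivatives
  f_x(x, y) = 3*x**2 + 2*x*y - 2*x + y + 1, f_y(x, y) = x**2 + x - 4*y - 2.
  f_x(P) = 3, f_y(P) = -10 (gradient nonzero, so P is smooth).
Step 3: tangent line at P: 3·(x − 0) + -10·(y − 2) = 0.
Expanding: 3*x - 10*y + 20 = 0.


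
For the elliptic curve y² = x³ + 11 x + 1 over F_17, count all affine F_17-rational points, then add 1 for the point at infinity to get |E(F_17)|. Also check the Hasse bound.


Affine points = {(0, 1), (0, 16), (1, 8), (1, 9), (7, 8), (7, 9), (9, 8), (9, 9), (11, 5), (11, 12), (12, 5), (12, 12), (14, 3), (14, 14)}; affine count = 14; |E(F_17)| = 15.

Discriminant check: Δ ∝ 4a³ + 27b² = 4·11³ + 27·1² = 4·1331 + 27·1 ≡ 13 (mod 17). Nonzero ⇒ E is nonsingular.
For each x ∈ F_17, compute rhs = x³ + 11·x + 1 mod 17, then count y ∈ F_17 with y² ≡ rhs.
  x = 0: rhs = 1, matching y values: 1, 16 (2 points).
  x = 1: rhs = 13, matching y values: 8, 9 (2 points).
  x = 2: rhs = 14, matching y values: none (0 points).
  x = 3: rhs = 10, matching y values: none (0 points).
  x = 4: rhs = 7, matching y values: none (0 points).
  x = 5: rhs = 11, matching y values: none (0 points).
  x = 6: rhs = 11, matching y values: none (0 points).
  x = 7: rhs = 13, matching y values: 8, 9 (2 points).
  x = 8: rhs = 6, matching y values: none (0 points).
  x = 9: rhs = 13, matching y values: 8, 9 (2 points).
  x = 10: rhs = 6, matching y values: none (0 points).
  x = 11: rhs = 8, matching y values: 5, 12 (2 points).
  x = 12: rhs = 8, matching y values: 5, 12 (2 points).
  x = 13: rhs = 12, matching y values: none (0 points).
  x = 14: rhs = 9, matching y values: 3, 14 (2 points).
  x = 15: rhs = 5, matching y values: none (0 points).
  x = 16: rhs = 6, matching y values: none (0 points).
Total affine count: 14.
Full point count |E(F_17)| = 14 + 1 = 15.
Hasse bound: |15 − (17+1)| = |-3| = 3 ≤ 2√17 ≈ 8.2462 ✓.


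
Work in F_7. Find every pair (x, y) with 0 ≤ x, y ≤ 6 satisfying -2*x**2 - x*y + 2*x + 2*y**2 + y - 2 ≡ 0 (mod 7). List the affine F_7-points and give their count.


Affine F_7-points: {(1, 1), (1, 6), (2, 2), (3, 0), (3, 1), (4, 6), (5, 0), (5, 2)}; count = 8.

For each of the 49 pairs (x, y) ∈ F_7², evaluate f(x, y) mod 7. Record the zeros.
  x = 0: [0↦5, 1↦1, 2↦1, 3↦5, 4↦6, 5↦4, 6↦6]  zeros at y ∈ ∅
  x = 1: [0↦5, 1↦0, 2↦6, 3↦2, 4↦2, 5↦6, 6↦0]  zeros at y ∈ {1, 6}
  x = 2: [0↦1, 1↦2, 2↦0, 3↦2, 4↦1, 5↦4, 6↦4]  zeros at y ∈ {2}
  x = 3: [0↦0, 1↦0, 2↦4, 3↦5, 4↦3, 5↦5, 6↦4]  zeros at y ∈ {0, 1}
  x = 4: [0↦2, 1↦1, 2↦4, 3↦4, 4↦1, 5↦2, 6↦0]  zeros at y ∈ {6}
  x = 5: [0↦0, 1↦5, 2↦0, 3↦6, 4↦2, 5↦2, 6↦6]  zeros at y ∈ {0, 2}
  x = 6: [0↦1, 1↦5, 2↦6, 3↦4, 4↦6, 5↦5, 6↦1]  zeros at y ∈ ∅
Collecting zeros: affine points = {(1, 1), (1, 6), (2, 2), (3, 0), (3, 1), (4, 6), (5, 0), (5, 2)}.
Total count |C(F_7)_aff| = 8.


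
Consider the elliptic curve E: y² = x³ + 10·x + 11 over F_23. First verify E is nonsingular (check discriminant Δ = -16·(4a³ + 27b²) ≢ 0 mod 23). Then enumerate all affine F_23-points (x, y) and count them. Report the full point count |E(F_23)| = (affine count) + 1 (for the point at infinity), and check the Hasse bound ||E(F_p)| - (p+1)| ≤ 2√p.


Affine points = {(2, 4), (2, 19), (4, 0), (5, 5), (5, 18), (9, 5), (9, 18), (11, 7), (11, 16), (16, 9), (16, 14), (20, 0), (21, 11), (21, 12), (22, 0)}; affine count = 15; |E(F_23)| = 16.

Discriminant check: Δ ∝ 4a³ + 27b² = 4·10³ + 27·11² = 4·1000 + 27·121 ≡ 22 (mod 23). Nonzero ⇒ E is nonsingular.
For each x ∈ F_23, compute rhs = x³ + 10·x + 11 mod 23, then count y ∈ F_23 with y² ≡ rhs.
  x = 0: rhs = 11, matching y values: none (0 points).
  x = 1: rhs = 22, matching y values: none (0 points).
  x = 2: rhs = 16, matching y values: 4, 19 (2 points).
  x = 3: rhs = 22, matching y values: none (0 points).
  x = 4: rhs = 0, matching y values: 0 (1 points).
  x = 5: rhs = 2, matching y values: 5, 18 (2 points).
  x = 6: rhs = 11, matching y values: none (0 points).
  x = 7: rhs = 10, matching y values: none (0 points).
  x = 8: rhs = 5, matching y values: none (0 points).
  x = 9: rhs = 2, matching y values: 5, 18 (2 points).
  x = 10: rhs = 7, matching y values: none (0 points).
  x = 11: rhs = 3, matching y values: 7, 16 (2 points).
  x = 12: rhs = 19, matching y values: none (0 points).
  x = 13: rhs = 15, matching y values: none (0 points).
  x = 14: rhs = 20, matching y values: none (0 points).
  x = 15: rhs = 17, matching y values: none (0 points).
  x = 16: rhs = 12, matching y values: 9, 14 (2 points).
  x = 17: rhs = 11, matching y values: none (0 points).
  x = 18: rhs = 20, matching y values: none (0 points).
  x = 19: rhs = 22, matching y values: none (0 points).
  x = 20: rhs = 0, matching y values: 0 (1 points).
  x = 21: rhs = 6, matching y values: 11, 12 (2 points).
  x = 22: rhs = 0, matching y values: 0 (1 points).
Total affine count: 15.
Full point count |E(F_23)| = 15 + 1 = 16.
Hasse bound: |16 − (23+1)| = |-8| = 8 ≤ 2√23 ≈ 9.5917 ✓.


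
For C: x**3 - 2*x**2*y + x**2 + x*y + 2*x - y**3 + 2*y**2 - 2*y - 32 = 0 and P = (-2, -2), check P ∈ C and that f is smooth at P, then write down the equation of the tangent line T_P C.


Tangent line at P: -8*x - 32*y - 80 = 0.

Step 1: f(-2, -2) = 0, so P lies on C.
Step 2: partial derivatives
  f_x(x, y) = 3*x**2 - 4*x*y + 2*x + y + 2, f_y(x, y) = -2*x**2 + x - 3*y**2 + 4*y - 2.
  f_x(P) = -8, f_y(P) = -32 (gradient nonzero, so P is smooth).
Step 3: tangent line at P: -8·(x − -2) + -32·(y − -2) = 0.
Expanding: -8*x - 32*y - 80 = 0.


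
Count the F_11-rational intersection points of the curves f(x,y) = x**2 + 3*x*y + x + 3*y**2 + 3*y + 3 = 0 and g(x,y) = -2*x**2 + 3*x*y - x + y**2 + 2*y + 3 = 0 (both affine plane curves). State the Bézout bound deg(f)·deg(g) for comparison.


Common zeros: ∅; count = 0; Bézout bound = 4.

deg(f) = 2, deg(g) = 2, so Bézout bound = 4.
Scan x ∈ F_11. For each x, list the y ∈ F_11 with f(x, y) ≡ 0 and those with g(x, y) ≡ 0 (mod 11); the common zeros in that column are the intersection.
  x = 0: f ≡ 0 at y ∈ ∅; g ≡ 0 at y ∈ {2, 7}; common: ∅.
  x = 1: f ≡ 0 at y ∈ {4, 5}; g ≡ 0 at y ∈ {0, 6}; common: ∅.
  x = 2: f ≡ 0 at y ∈ ∅; g ≡ 0 at y ∈ {6, 8}; common: ∅.
  x = 3: f ≡ 0 at y ∈ ∅; g ≡ 0 at y ∈ ∅; common: ∅.
  x = 4: f ≡ 0 at y ∈ {7, 10}; g ≡ 0 at y ∈ {0, 8}; common: ∅.
  x = 5: f ≡ 0 at y ∈ {0, 5}; g ≡ 0 at y ∈ ∅; common: ∅.
  x = 6: f ≡ 0 at y ∈ {2}; g ≡ 0 at y ∈ ∅; common: ∅.
  x = 7: f ≡ 0 at y ∈ {7}; g ≡ 0 at y ∈ ∅; common: ∅.
  x = 8: f ≡ 0 at y ∈ {4, 9}; g ≡ 0 at y ∈ {2, 5}; common: ∅.
  x = 9: f ≡ 0 at y ∈ {2, 10}; g ≡ 0 at y ∈ ∅; common: ∅.
  x = 10: f ≡ 0 at y ∈ ∅; g ≡ 0 at y ∈ {5, 7}; common: ∅.
Collecting: common zeros = ∅, so the count is 0.
Comparison with the Bézout bound: 0 ≤ 4 = deg(f)·deg(g), as expected for curves with no common component (the affine F_11-count falls short of the bound because intersections may lie at infinity, over extension fields, or carry multiplicity).


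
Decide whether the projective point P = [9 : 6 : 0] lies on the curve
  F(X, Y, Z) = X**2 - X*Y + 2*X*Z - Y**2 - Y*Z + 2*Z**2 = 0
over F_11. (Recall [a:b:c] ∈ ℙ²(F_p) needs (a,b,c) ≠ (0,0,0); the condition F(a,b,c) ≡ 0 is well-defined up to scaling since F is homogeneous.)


F(9,6,0) ≡ 2 (mod 11); P is NOT on the curve.

Evaluate F(9, 6, 0) term-by-term (mod 11).
  X**2 ↦ 1·81·1·1 = 81
  -X*Y ↦ -1·9·6·1 = -54
  2*X*Z ↦ 2·9·1·0 = 0
  -Y**2 ↦ -1·1·36·1 = -36
  -Y*Z ↦ -1·1·6·0 = 0
  2*Z**2 ↦ 2·1·1·0 = 0
Sum: F(9, 6, 0) = (81) + (-54) + (0) + (-36) + (0) + (0) = -9.
Reducing mod 11: -9 ≡ 2 (mod 11).
Since F(a, b, c) ≡ 2 ≠ 0 (mod 11), P does NOT lie on the curve.


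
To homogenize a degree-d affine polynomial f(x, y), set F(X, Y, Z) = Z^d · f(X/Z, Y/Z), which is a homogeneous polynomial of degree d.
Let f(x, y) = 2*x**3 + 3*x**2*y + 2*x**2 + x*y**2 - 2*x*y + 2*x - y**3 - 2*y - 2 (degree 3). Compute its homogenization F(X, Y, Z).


F(X, Y, Z) = 2*X**3 + 3*X**2*Y + 2*X**2*Z + X*Y**2 - 2*X*Y*Z + 2*X*Z**2 - Y**3 - 2*Y*Z**2 - 2*Z**3

deg(f) = 3.
Substitute x = X/Z, y = Y/Z into f, then multiply by Z^3.
  monomial 2·x^3·y^0 ↦ 2·X^3·Y^0·Z^0.
  monomial 3·x^2·y^1 ↦ 3·X^2·Y^1·Z^0.
  monomial 2·x^2·y^0 ↦ 2·X^2·Y^0·Z^1.
  monomial 1·x^1·y^2 ↦ 1·X^1·Y^2·Z^0.
  monomial -2·x^1·y^1 ↦ -2·X^1·Y^1·Z^1.
  monomial 2·x^1·y^0 ↦ 2·X^1·Y^0·Z^2.
  monomial -1·x^0·y^3 ↦ -1·X^0·Y^3·Z^0.
  monomial -2·x^0·y^1 ↦ -2·X^0·Y^1·Z^2.
  monomial -2·x^0·y^0 ↦ -2·X^0·Y^0·Z^3.
Collecting: F(X, Y, Z) = 2*X**3 + 3*X**2*Y + 2*X**2*Z + X*Y**2 - 2*X*Y*Z + 2*X*Z**2 - Y**3 - 2*Y*Z**2 - 2*Z**3.


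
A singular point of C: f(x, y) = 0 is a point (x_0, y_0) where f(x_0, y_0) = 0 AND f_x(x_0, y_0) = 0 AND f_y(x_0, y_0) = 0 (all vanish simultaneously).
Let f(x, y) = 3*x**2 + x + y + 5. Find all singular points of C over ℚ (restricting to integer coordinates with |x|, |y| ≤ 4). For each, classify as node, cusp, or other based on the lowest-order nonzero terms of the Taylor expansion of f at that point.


No singular points in the scanned grid; C is smooth there.

Compute partial derivatives:
  f_x = 6*x + 1.
  f_y = 1.
f_y = 1 is a nonzero constant, so f_y never vanishes: no point (x, y) can satisfy f = f_x = f_y = 0. In particular no (x, y) ∈ {−4, ..., 4}² is singular; the curve is smooth.


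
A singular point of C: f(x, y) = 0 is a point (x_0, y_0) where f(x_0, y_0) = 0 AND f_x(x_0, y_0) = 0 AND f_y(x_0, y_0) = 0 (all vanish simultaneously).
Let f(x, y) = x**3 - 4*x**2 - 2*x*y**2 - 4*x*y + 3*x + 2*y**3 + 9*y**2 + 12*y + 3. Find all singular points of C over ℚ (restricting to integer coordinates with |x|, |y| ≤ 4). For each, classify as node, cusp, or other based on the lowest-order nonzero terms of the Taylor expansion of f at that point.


Singular points: {(1, -1)}; classification: node.

Compute partial derivatives:
  f_x = 3*x**2 - 8*x - 2*y**2 - 4*y + 3.
  f_y = -4*x*y - 4*x + 6*y**2 + 18*y + 12.
Scan x_0 ∈ {−4, ..., 4}. For each x_0, f_y(x_0, y) is a polynomial in y; find its integer roots y ∈ {−4, ..., 4}, then test f_x and f at those candidates.
  x = -4: f_y(-4, y) = 6*y**2 + 34*y + 28; vanishes at y ∈ {-1}. (-4, -1): f_x = 85 ≠ 0.
  x = -3: f_y(-3, y) = 6*y**2 + 30*y + 24; vanishes at y ∈ {-4, -1}. (-3, -4): f_x = 38 ≠ 0; (-3, -1): f_x = 56 ≠ 0.
  x = -2: f_y(-2, y) = 6*y**2 + 26*y + 20; vanishes at y ∈ {-1}. (-2, -1): f_x = 33 ≠ 0.
  x = -1: f_y(-1, y) = 6*y**2 + 22*y + 16; vanishes at y ∈ {-1}. (-1, -1): f_x = 16 ≠ 0.
  x = 0: f_y(0, y) = 6*y**2 + 18*y + 12; vanishes at y ∈ {-2, -1}. (0, -2): f_x = 3 ≠ 0; (0, -1): f_x = 5 ≠ 0.
  x = 1: f_y(1, y) = 6*y**2 + 14*y + 8; vanishes at y ∈ {-1}. (1, -1): f_x = 0, f = 0 — SINGULAR.
  x = 2: f_y(2, y) = 6*y**2 + 10*y + 4; vanishes at y ∈ {-1}. (2, -1): f_x = 1 ≠ 0.
  x = 3: f_y(3, y) = 6*y**2 + 6*y; vanishes at y ∈ {-1, 0}. (3, -1): f_x = 8 ≠ 0; (3, 0): f_x = 6 ≠ 0.
  x = 4: f_y(4, y) = 6*y**2 + 2*y - 4; vanishes at y ∈ {-1}. (4, -1): f_x = 21 ≠ 0.
Only singular point on the grid: (1, -1).
Classify: substitute x = 1 + u, y = -1 + v and expand: f = u**3 - u**2 - 2*u*v**2 + 2*v**3 + v**2.
No constant or linear terms (consistent with a singular point). Quadratic part: -u**2 + v**2. Cubic part: u**3 - 2*u*v**2 + 2*v**3.
The quadratic part v**2 - u**2 = (v − u)(v + u) splits into two distinct linear factors, so there are two distinct tangent lines y − -1 = ±(x − 1) — this is a node (ordinary double point).
Classification: node.
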